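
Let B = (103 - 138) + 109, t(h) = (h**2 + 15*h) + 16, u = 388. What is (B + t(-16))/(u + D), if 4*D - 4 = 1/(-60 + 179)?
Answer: 50456/185165 ≈ 0.27249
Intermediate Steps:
D = 477/476 (D = 1 + 1/(4*(-60 + 179)) = 1 + (1/4)/119 = 1 + (1/4)*(1/119) = 1 + 1/476 = 477/476 ≈ 1.0021)
t(h) = 16 + h**2 + 15*h
B = 74 (B = -35 + 109 = 74)
(B + t(-16))/(u + D) = (74 + (16 + (-16)**2 + 15*(-16)))/(388 + 477/476) = (74 + (16 + 256 - 240))/(185165/476) = (74 + 32)*(476/185165) = 106*(476/185165) = 50456/185165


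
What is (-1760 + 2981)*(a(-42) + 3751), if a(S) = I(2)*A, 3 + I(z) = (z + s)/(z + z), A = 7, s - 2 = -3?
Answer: 18225867/4 ≈ 4.5565e+6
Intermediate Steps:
s = -1 (s = 2 - 3 = -1)
I(z) = -3 + (-1 + z)/(2*z) (I(z) = -3 + (z - 1)/(z + z) = -3 + (-1 + z)/((2*z)) = -3 + (-1 + z)*(1/(2*z)) = -3 + (-1 + z)/(2*z))
a(S) = -77/4 (a(S) = ((1/2)*(-1 - 5*2)/2)*7 = ((1/2)*(1/2)*(-1 - 10))*7 = ((1/2)*(1/2)*(-11))*7 = -11/4*7 = -77/4)
(-1760 + 2981)*(a(-42) + 3751) = (-1760 + 2981)*(-77/4 + 3751) = 1221*(14927/4) = 18225867/4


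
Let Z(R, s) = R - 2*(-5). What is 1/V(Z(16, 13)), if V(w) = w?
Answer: 1/26 ≈ 0.038462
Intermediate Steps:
Z(R, s) = 10 + R (Z(R, s) = R + 10 = 10 + R)
1/V(Z(16, 13)) = 1/(10 + 16) = 1/26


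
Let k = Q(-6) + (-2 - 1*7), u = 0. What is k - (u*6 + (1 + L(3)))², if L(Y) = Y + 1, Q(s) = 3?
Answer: -31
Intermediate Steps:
L(Y) = 1 + Y
k = -6 (k = 3 + (-2 - 1*7) = 3 + (-2 - 7) = 3 - 9 = -6)
k - (u*6 + (1 + L(3)))² = -6 - (0*6 + (1 + (1 + 3)))² = -6 - (0 + (1 + 4))² = -6 - (0 + 5)² = -6 - 1*5² = -6 - 1*25 = -6 - 25 = -31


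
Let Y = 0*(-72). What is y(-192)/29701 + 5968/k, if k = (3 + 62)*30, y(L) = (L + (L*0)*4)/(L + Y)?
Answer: 88628759/28958475 ≈ 3.0605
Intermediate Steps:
Y = 0
y(L) = 1 (y(L) = (L + (L*0)*4)/(L + 0) = (L + 0*4)/L = (L + 0)/L = L/L = 1)
k = 1950 (k = 65*30 = 1950)
y(-192)/29701 + 5968/k = 1/29701 + 5968/1950 = 1*(1/29701) + 5968*(1/1950) = 1/29701 + 2984/975 = 88628759/28958475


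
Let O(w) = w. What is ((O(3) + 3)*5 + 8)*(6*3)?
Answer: 684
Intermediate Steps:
((O(3) + 3)*5 + 8)*(6*3) = ((3 + 3)*5 + 8)*(6*3) = (6*5 + 8)*18 = (30 + 8)*18 = 38*18 = 684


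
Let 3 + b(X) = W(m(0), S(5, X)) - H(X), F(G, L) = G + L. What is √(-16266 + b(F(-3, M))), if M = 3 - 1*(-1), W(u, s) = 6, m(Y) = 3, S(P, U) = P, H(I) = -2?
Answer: I*√16261 ≈ 127.52*I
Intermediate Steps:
M = 4 (M = 3 + 1 = 4)
b(X) = 5 (b(X) = -3 + (6 - 1*(-2)) = -3 + (6 + 2) = -3 + 8 = 5)
√(-16266 + b(F(-3, M))) = √(-16266 + 5) = √(-16261) = I*√16261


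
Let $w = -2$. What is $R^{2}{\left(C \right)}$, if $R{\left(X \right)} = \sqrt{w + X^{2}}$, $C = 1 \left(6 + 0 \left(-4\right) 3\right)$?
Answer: $34$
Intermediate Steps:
$C = 6$ ($C = 1 \left(6 + 0 \cdot 3\right) = 1 \left(6 + 0\right) = 1 \cdot 6 = 6$)
$R{\left(X \right)} = \sqrt{-2 + X^{2}}$
$R^{2}{\left(C \right)} = \left(\sqrt{-2 + 6^{2}}\right)^{2} = \left(\sqrt{-2 + 36}\right)^{2} = \left(\sqrt{34}\right)^{2} = 34$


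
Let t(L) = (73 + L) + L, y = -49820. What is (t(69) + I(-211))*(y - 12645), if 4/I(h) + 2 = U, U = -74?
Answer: -250359720/19 ≈ -1.3177e+7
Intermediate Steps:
t(L) = 73 + 2*L
I(h) = -1/19 (I(h) = 4/(-2 - 74) = 4/(-76) = 4*(-1/76) = -1/19)
(t(69) + I(-211))*(y - 12645) = ((73 + 2*69) - 1/19)*(-49820 - 12645) = ((73 + 138) - 1/19)*(-62465) = (211 - 1/19)*(-62465) = (4008/19)*(-62465) = -250359720/19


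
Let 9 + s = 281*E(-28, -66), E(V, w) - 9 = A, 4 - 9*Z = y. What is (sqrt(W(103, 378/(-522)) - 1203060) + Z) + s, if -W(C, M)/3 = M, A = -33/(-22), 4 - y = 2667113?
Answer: 5387173/18 + I*sqrt(1011771633)/29 ≈ 2.9929e+5 + 1096.8*I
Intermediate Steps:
y = -2667109 (y = 4 - 1*2667113 = 4 - 2667113 = -2667109)
A = 3/2 (A = -33*(-1/22) = 3/2 ≈ 1.5000)
W(C, M) = -3*M
Z = 2667113/9 (Z = 4/9 - 1/9*(-2667109) = 4/9 + 2667109/9 = 2667113/9 ≈ 2.9635e+5)
E(V, w) = 21/2 (E(V, w) = 9 + 3/2 = 21/2)
s = 5883/2 (s = -9 + 281*(21/2) = -9 + 5901/2 = 5883/2 ≈ 2941.5)
(sqrt(W(103, 378/(-522)) - 1203060) + Z) + s = (sqrt(-1134/(-522) - 1203060) + 2667113/9) + 5883/2 = (sqrt(-1134*(-1)/522 - 1203060) + 2667113/9) + 5883/2 = (sqrt(-3*(-21/29) - 1203060) + 2667113/9) + 5883/2 = (sqrt(63/29 - 1203060) + 2667113/9) + 5883/2 = (sqrt(-34888677/29) + 2667113/9) + 5883/2 = (I*sqrt(1011771633)/29 + 2667113/9) + 5883/2 = (2667113/9 + I*sqrt(1011771633)/29) + 5883/2 = 5387173/18 + I*sqrt(1011771633)/29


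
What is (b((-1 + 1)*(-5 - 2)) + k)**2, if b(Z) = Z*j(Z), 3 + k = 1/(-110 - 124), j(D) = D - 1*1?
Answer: 494209/54756 ≈ 9.0257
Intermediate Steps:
j(D) = -1 + D (j(D) = D - 1 = -1 + D)
k = -703/234 (k = -3 + 1/(-110 - 124) = -3 + 1/(-234) = -3 - 1/234 = -703/234 ≈ -3.0043)
b(Z) = Z*(-1 + Z)
(b((-1 + 1)*(-5 - 2)) + k)**2 = (((-1 + 1)*(-5 - 2))*(-1 + (-1 + 1)*(-5 - 2)) - 703/234)**2 = ((0*(-7))*(-1 + 0*(-7)) - 703/234)**2 = (0*(-1 + 0) - 703/234)**2 = (0*(-1) - 703/234)**2 = (0 - 703/234)**2 = (-703/234)**2 = 494209/54756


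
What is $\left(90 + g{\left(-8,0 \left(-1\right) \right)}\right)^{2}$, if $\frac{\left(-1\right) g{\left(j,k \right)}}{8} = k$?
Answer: $8100$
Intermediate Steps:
$g{\left(j,k \right)} = - 8 k$
$\left(90 + g{\left(-8,0 \left(-1\right) \right)}\right)^{2} = \left(90 - 8 \cdot 0 \left(-1\right)\right)^{2} = \left(90 - 0\right)^{2} = \left(90 + 0\right)^{2} = 90^{2} = 8100$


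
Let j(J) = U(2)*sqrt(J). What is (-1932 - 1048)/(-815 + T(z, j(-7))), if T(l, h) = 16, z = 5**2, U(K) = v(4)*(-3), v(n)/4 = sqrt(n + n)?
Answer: 2980/799 ≈ 3.7297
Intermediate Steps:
v(n) = 4*sqrt(2)*sqrt(n) (v(n) = 4*sqrt(n + n) = 4*sqrt(2*n) = 4*(sqrt(2)*sqrt(n)) = 4*sqrt(2)*sqrt(n))
U(K) = -24*sqrt(2) (U(K) = (4*sqrt(2)*sqrt(4))*(-3) = (4*sqrt(2)*2)*(-3) = (8*sqrt(2))*(-3) = -24*sqrt(2))
j(J) = -24*sqrt(2)*sqrt(J) (j(J) = (-24*sqrt(2))*sqrt(J) = -24*sqrt(2)*sqrt(J))
z = 25
(-1932 - 1048)/(-815 + T(z, j(-7))) = (-1932 - 1048)/(-815 + 16) = -2980/(-799) = -2980*(-1/799) = 2980/799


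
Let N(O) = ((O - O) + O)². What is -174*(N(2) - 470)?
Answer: 81084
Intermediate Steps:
N(O) = O² (N(O) = (0 + O)² = O²)
-174*(N(2) - 470) = -174*(2² - 470) = -174*(4 - 470) = -174*(-466) = 81084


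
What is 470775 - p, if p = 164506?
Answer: 306269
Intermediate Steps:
470775 - p = 470775 - 1*164506 = 470775 - 164506 = 306269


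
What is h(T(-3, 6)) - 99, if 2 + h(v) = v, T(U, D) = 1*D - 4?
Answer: -99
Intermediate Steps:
T(U, D) = -4 + D (T(U, D) = D - 4 = -4 + D)
h(v) = -2 + v
h(T(-3, 6)) - 99 = (-2 + (-4 + 6)) - 99 = (-2 + 2) - 99 = 0 - 99 = -99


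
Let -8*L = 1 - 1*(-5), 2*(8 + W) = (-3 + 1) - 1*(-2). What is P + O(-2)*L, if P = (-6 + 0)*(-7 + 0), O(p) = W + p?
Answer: 99/2 ≈ 49.500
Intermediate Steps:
W = -8 (W = -8 + ((-3 + 1) - 1*(-2))/2 = -8 + (-2 + 2)/2 = -8 + (½)*0 = -8 + 0 = -8)
O(p) = -8 + p
P = 42 (P = -6*(-7) = 42)
L = -¾ (L = -(1 - 1*(-5))/8 = -(1 + 5)/8 = -⅛*6 = -¾ ≈ -0.75000)
P + O(-2)*L = 42 + (-8 - 2)*(-¾) = 42 - 10*(-¾) = 42 + 15/2 = 99/2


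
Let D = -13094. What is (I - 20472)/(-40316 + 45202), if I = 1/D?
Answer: -268060369/63977284 ≈ -4.1899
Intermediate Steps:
I = -1/13094 (I = 1/(-13094) = -1/13094 ≈ -7.6371e-5)
(I - 20472)/(-40316 + 45202) = (-1/13094 - 20472)/(-40316 + 45202) = -268060369/13094/4886 = -268060369/13094*1/4886 = -268060369/63977284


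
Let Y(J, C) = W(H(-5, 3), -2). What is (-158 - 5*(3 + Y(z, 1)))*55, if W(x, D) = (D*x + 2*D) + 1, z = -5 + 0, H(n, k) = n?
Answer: -11440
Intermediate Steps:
z = -5
W(x, D) = 1 + 2*D + D*x (W(x, D) = (2*D + D*x) + 1 = 1 + 2*D + D*x)
Y(J, C) = 7 (Y(J, C) = 1 + 2*(-2) - 2*(-5) = 1 - 4 + 10 = 7)
(-158 - 5*(3 + Y(z, 1)))*55 = (-158 - 5*(3 + 7))*55 = (-158 - 5*10)*55 = (-158 - 50)*55 = -208*55 = -11440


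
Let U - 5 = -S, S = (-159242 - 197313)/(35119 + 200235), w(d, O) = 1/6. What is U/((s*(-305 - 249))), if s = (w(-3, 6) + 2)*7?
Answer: -4599975/5932568278 ≈ -0.00077538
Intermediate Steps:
w(d, O) = ⅙ (w(d, O) = 1*(⅙) = ⅙)
S = -356555/235354 ≈ -1.5150
s = 91/6 (s = (⅙ + 2)*7 = (13/6)*7 = 91/6 ≈ 15.167)
U = 1533325/235354 (U = 5 - 1*(-356555/235354) = 5 + 356555/235354 = 1533325/235354 ≈ 6.5150)
U/((s*(-305 - 249))) = 1533325/(235354*((91*(-305 - 249)/6))) = 1533325/(235354*(((91/6)*(-554)))) = 1533325/(235354*(-25207/3)) = (1533325/235354)*(-3/25207) = -4599975/5932568278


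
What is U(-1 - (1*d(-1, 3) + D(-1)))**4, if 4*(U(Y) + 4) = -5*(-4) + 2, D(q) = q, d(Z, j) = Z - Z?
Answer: 81/16 ≈ 5.0625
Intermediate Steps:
d(Z, j) = 0
U(Y) = 3/2 (U(Y) = -4 + (-5*(-4) + 2)/4 = -4 + (20 + 2)/4 = -4 + (1/4)*22 = -4 + 11/2 = 3/2)
U(-1 - (1*d(-1, 3) + D(-1)))**4 = (3/2)**4 = 81/16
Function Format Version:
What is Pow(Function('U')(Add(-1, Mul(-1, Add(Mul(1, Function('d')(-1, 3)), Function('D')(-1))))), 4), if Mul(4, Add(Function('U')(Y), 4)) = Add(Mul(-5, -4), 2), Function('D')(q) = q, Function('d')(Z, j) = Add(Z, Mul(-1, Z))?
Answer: Rational(81, 16) ≈ 5.0625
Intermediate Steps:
Function('d')(Z, j) = 0
Function('U')(Y) = Rational(3, 2) (Function('U')(Y) = Add(-4, Mul(Rational(1, 4), Add(Mul(-5, -4), 2))) = Add(-4, Mul(Rational(1, 4), Add(20, 2))) = Add(-4, Mul(Rational(1, 4), 22)) = Add(-4, Rational(11, 2)) = Rational(3, 2))
Pow(Function('U')(Add(-1, Mul(-1, Add(Mul(1, Function('d')(-1, 3)), Function('D')(-1))))), 4) = Pow(Rational(3, 2), 4) = Rational(81, 16)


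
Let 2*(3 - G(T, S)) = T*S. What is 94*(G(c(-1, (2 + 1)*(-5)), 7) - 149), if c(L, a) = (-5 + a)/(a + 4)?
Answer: -157544/11 ≈ -14322.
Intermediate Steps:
c(L, a) = (-5 + a)/(4 + a)
G(T, S) = 3 - S*T/2 (G(T, S) = 3 - T*S/2 = 3 - S*T/2)
94*(G(c(-1, (2 + 1)*(-5)), 7) - 149) = 94*((3 - 1/2*7*(-5 + (2 + 1)*(-5))/(4 + (2 + 1)*(-5))) - 149) = 94*((3 - 1/2*7*(-5 + 3*(-5))/(4 + 3*(-5))) - 149) = 94*((3 - 1/2*7*(-5 - 15)/(4 - 15)) - 149) = 94*((3 - 1/2*7*-20/(-11)) - 149) = 94*((3 - 1/2*7*(-1/11*(-20))) - 149) = 94*((3 - 1/2*7*20/11) - 149) = 94*((3 - 70/11) - 149) = 94*(-37/11 - 149) = 94*(-1676/11) = -157544/11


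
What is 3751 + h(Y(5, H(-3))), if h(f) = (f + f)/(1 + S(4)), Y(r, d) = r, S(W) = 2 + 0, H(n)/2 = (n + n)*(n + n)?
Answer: 11263/3 ≈ 3754.3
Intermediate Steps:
H(n) = 8*n² (H(n) = 2*((n + n)*(n + n)) = 2*((2*n)*(2*n)) = 2*(4*n²) = 8*n²)
S(W) = 2
h(f) = 2*f/3 (h(f) = (f + f)/(1 + 2) = (2*f)/3 = (2*f)*(⅓) = 2*f/3)
3751 + h(Y(5, H(-3))) = 3751 + (⅔)*5 = 3751 + 10/3 = 11263/3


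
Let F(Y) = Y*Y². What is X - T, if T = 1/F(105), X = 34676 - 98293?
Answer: -73644629626/1157625 ≈ -63617.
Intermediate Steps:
F(Y) = Y³
X = -63617
T = 1/1157625 (T = 1/(105³) = 1/1157625 ≈ 8.6384e-7)
X - T = -63617 - 1*1/1157625 = -63617 - 1/1157625 = -73644629626/1157625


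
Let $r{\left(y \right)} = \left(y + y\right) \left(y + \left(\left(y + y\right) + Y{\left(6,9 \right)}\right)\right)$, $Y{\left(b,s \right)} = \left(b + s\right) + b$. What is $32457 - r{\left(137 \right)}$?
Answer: $-85911$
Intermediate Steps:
$Y{\left(b,s \right)} = s + 2 b$
$r{\left(y \right)} = 2 y \left(21 + 3 y\right)$ ($r{\left(y \right)} = \left(y + y\right) \left(y + \left(\left(y + y\right) + \left(9 + 2 \cdot 6\right)\right)\right) = 2 y \left(y + \left(2 y + \left(9 + 12\right)\right)\right) = 2 y \left(y + \left(2 y + 21\right)\right) = 2 y \left(y + \left(21 + 2 y\right)\right) = 2 y \left(21 + 3 y\right)$)
$32457 - r{\left(137 \right)} = 32457 - 6 \cdot 137 \left(7 + 137\right) = 32457 - 6 \cdot 137 \cdot 144 = 32457 - 118368 = -85911$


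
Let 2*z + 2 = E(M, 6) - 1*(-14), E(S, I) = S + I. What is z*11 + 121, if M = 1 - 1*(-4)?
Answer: 495/2 ≈ 247.50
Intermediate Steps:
M = 5 (M = 1 + 4 = 5)
E(S, I) = I + S
z = 23/2 (z = -1 + ((6 + 5) - 1*(-14))/2 = -1 + (11 + 14)/2 = -1 + (½)*25 = -1 + 25/2 = 23/2 ≈ 11.500)
z*11 + 121 = (23/2)*11 + 121 = 253/2 + 121 = 495/2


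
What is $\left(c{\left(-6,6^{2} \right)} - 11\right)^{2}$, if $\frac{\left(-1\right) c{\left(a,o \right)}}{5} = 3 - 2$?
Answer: $256$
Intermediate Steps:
$c{\left(a,o \right)} = -5$ ($c{\left(a,o \right)} = - 5 \left(3 - 2\right) = \left(-5\right) 1 = -5$)
$\left(c{\left(-6,6^{2} \right)} - 11\right)^{2} = \left(-5 - 11\right)^{2} = \left(-16\right)^{2} = 256$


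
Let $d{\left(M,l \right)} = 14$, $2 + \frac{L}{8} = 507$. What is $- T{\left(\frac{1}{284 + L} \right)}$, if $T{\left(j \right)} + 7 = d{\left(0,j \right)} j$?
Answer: $\frac{15127}{2162} \approx 6.9968$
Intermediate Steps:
$L = 4040$ ($L = -16 + 8 \cdot 507 = -16 + 4056 = 4040$)
$T{\left(j \right)} = -7 + 14 j$
$- T{\left(\frac{1}{284 + L} \right)} = - (-7 + \frac{14}{284 + 4040}) = - (-7 + \frac{14}{4324}) = - (-7 + 14 \cdot \frac{1}{4324}) = - (-7 + \frac{7}{2162}) = \left(-1\right) \left(- \frac{15127}{2162}\right) = \frac{15127}{2162}$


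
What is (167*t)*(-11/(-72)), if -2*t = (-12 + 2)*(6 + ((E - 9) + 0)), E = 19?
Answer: 18370/9 ≈ 2041.1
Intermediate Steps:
t = 80 (t = -(-12 + 2)*(6 + ((19 - 9) + 0))/2 = -(-5)*(6 + (10 + 0)) = -(-5)*(6 + 10) = -(-5)*16 = -½*(-160) = 80)
(167*t)*(-11/(-72)) = (167*80)*(-11/(-72)) = 13360*(-11*(-1/72)) = 13360*(11/72) = 18370/9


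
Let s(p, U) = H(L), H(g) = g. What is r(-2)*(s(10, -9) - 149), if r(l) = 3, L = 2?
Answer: -441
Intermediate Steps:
s(p, U) = 2
r(-2)*(s(10, -9) - 149) = 3*(2 - 149) = 3*(-147) = -441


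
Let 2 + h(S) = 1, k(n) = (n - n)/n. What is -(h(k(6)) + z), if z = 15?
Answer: -14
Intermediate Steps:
k(n) = 0 (k(n) = 0/n = 0)
h(S) = -1 (h(S) = -2 + 1 = -1)
-(h(k(6)) + z) = -(-1 + 15) = -1*14 = -14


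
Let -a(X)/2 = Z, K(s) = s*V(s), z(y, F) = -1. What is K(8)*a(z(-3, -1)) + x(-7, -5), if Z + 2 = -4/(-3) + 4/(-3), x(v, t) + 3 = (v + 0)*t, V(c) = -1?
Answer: 0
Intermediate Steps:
x(v, t) = -3 + t*v (x(v, t) = -3 + (v + 0)*t = -3 + v*t = -3 + t*v)
K(s) = -s (K(s) = s*(-1) = -s)
Z = -2 (Z = -2 + (-4/(-3) + 4/(-3)) = -2 + (-4*(-⅓) + 4*(-⅓)) = -2 + (4/3 - 4/3) = -2 + 0 = -2)
a(X) = 4 (a(X) = -2*(-2) = 4)
K(8)*a(z(-3, -1)) + x(-7, -5) = -1*8*4 + (-3 - 5*(-7)) = -8*4 + (-3 + 35) = -32 + 32 = 0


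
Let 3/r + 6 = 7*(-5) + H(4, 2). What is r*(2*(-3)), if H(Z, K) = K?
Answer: 6/13 ≈ 0.46154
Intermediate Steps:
r = -1/13 (r = 3/(-6 + (7*(-5) + 2)) = 3/(-6 + (-35 + 2)) = 3/(-6 - 33) = 3/(-39) = 3*(-1/39) = -1/13 ≈ -0.076923)
r*(2*(-3)) = -2*(-3)/13 = -1/13*(-6) = 6/13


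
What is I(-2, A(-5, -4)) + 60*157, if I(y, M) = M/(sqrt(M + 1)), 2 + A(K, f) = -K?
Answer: 18843/2 ≈ 9421.5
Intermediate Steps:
A(K, f) = -2 - K
I(y, M) = M/sqrt(1 + M) (I(y, M) = M/(sqrt(1 + M)) = M/sqrt(1 + M))
I(-2, A(-5, -4)) + 60*157 = (-2 - 1*(-5))/sqrt(1 + (-2 - 1*(-5))) + 60*157 = (-2 + 5)/sqrt(1 + (-2 + 5)) + 9420 = 3/sqrt(1 + 3) + 9420 = 3/sqrt(4) + 9420 = 3*(1/2) + 9420 = 3/2 + 9420 = 18843/2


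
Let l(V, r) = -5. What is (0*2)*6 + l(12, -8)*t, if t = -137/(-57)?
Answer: -685/57 ≈ -12.018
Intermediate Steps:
t = 137/57 (t = -137*(-1/57) = 137/57 ≈ 2.4035)
(0*2)*6 + l(12, -8)*t = (0*2)*6 - 5*137/57 = 0*6 - 685/57 = 0 - 685/57 = -685/57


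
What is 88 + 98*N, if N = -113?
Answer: -10986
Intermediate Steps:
88 + 98*N = 88 + 98*(-113) = 88 - 11074 = -10986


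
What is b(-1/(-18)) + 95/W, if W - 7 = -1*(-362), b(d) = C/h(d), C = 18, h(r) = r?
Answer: 119651/369 ≈ 324.26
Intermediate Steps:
b(d) = 18/d
W = 369 (W = 7 - 1*(-362) = 7 + 362 = 369)
b(-1/(-18)) + 95/W = 18/((-1/(-18))) + 95/369 = 18/((-1*(-1/18))) + 95*(1/369) = 18/(1/18) + 95/369 = 18*18 + 95/369 = 324 + 95/369 = 119651/369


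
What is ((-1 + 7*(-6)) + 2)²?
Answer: 1681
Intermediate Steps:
((-1 + 7*(-6)) + 2)² = ((-1 - 42) + 2)² = (-43 + 2)² = (-41)² = 1681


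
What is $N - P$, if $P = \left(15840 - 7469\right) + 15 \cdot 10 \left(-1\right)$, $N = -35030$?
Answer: $-43251$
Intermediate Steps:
$P = 8221$ ($P = 8371 + 150 \left(-1\right) = 8371 - 150 = 8221$)
$N - P = -35030 - 8221 = -43251$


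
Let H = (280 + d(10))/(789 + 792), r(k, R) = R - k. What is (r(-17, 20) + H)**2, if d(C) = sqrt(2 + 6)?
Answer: 1151578579/833187 + 235108*sqrt(2)/2499561 ≈ 1382.3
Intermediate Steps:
d(C) = 2*sqrt(2) (d(C) = sqrt(8) = 2*sqrt(2))
H = 280/1581 + 2*sqrt(2)/1581 (H = (280 + 2*sqrt(2))/(789 + 792) = (280 + 2*sqrt(2))/1581 = (280 + 2*sqrt(2))*(1/1581) = 280/1581 + 2*sqrt(2)/1581 ≈ 0.17889)
(r(-17, 20) + H)**2 = ((20 - 1*(-17)) + (280/1581 + 2*sqrt(2)/1581))**2 = ((20 + 17) + (280/1581 + 2*sqrt(2)/1581))**2 = (37 + (280/1581 + 2*sqrt(2)/1581))**2 = (58777/1581 + 2*sqrt(2)/1581)**2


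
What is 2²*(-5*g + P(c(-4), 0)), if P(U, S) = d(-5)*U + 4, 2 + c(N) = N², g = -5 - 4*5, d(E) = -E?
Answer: 796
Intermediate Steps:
g = -25 (g = -5 - 20 = -25)
c(N) = -2 + N²
P(U, S) = 4 + 5*U (P(U, S) = (-1*(-5))*U + 4 = 5*U + 4 = 4 + 5*U)
2²*(-5*g + P(c(-4), 0)) = 2²*(-5*(-25) + (4 + 5*(-2 + (-4)²))) = 4*(125 + (4 + 5*(-2 + 16))) = 4*(125 + (4 + 5*14)) = 4*(125 + (4 + 70)) = 4*(125 + 74) = 4*199 = 796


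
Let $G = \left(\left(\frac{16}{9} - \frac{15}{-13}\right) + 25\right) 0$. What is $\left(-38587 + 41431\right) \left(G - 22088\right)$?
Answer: $-62818272$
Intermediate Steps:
$G = 0$ ($G = \left(\left(16 \cdot \frac{1}{9} - - \frac{15}{13}\right) + 25\right) 0 = \left(\left(\frac{16}{9} + \frac{15}{13}\right) + 25\right) 0 = \left(\frac{343}{117} + 25\right) 0 = \frac{3268}{117} \cdot 0 = 0$)
$\left(-38587 + 41431\right) \left(G - 22088\right) = \left(-38587 + 41431\right) \left(0 - 22088\right) = 2844 \left(-22088\right) = -62818272$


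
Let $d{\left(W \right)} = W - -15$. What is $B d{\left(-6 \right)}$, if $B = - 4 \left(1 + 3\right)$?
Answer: $-144$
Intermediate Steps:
$B = -16$ ($B = \left(-4\right) 4 = -16$)
$d{\left(W \right)} = 15 + W$ ($d{\left(W \right)} = W + 15 = 15 + W$)
$B d{\left(-6 \right)} = - 16 \left(15 - 6\right) = \left(-16\right) 9 = -144$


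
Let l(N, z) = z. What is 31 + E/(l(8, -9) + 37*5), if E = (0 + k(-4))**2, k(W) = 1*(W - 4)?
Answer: 345/11 ≈ 31.364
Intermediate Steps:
k(W) = -4 + W (k(W) = 1*(-4 + W) = -4 + W)
E = 64 (E = (0 + (-4 - 4))**2 = (0 - 8)**2 = (-8)**2 = 64)
31 + E/(l(8, -9) + 37*5) = 31 + 64/(-9 + 37*5) = 31 + 64/(-9 + 185) = 31 + 64/176 = 31 + (1/176)*64 = 31 + 4/11 = 345/11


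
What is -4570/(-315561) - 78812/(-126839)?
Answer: 25449647762/40025441679 ≈ 0.63584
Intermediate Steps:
-4570/(-315561) - 78812/(-126839) = -4570*(-1/315561) - 78812*(-1/126839) = 4570/315561 + 78812/126839 = 25449647762/40025441679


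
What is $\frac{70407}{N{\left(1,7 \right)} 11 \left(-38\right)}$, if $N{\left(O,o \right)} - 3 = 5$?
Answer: $- \frac{70407}{3344} \approx -21.055$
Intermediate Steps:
$N{\left(O,o \right)} = 8$ ($N{\left(O,o \right)} = 3 + 5 = 8$)
$\frac{70407}{N{\left(1,7 \right)} 11 \left(-38\right)} = \frac{70407}{8 \cdot 11 \left(-38\right)} = \frac{70407}{88 \left(-38\right)} = \frac{70407}{-3344} = 70407 \left(- \frac{1}{3344}\right) = - \frac{70407}{3344}$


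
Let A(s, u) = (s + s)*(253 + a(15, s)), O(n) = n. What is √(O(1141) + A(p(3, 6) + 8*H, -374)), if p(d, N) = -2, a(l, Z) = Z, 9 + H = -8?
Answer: I*√30599 ≈ 174.93*I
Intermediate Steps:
H = -17 (H = -9 - 8 = -17)
A(s, u) = 2*s*(253 + s) (A(s, u) = (s + s)*(253 + s) = (2*s)*(253 + s) = 2*s*(253 + s))
√(O(1141) + A(p(3, 6) + 8*H, -374)) = √(1141 + 2*(-2 + 8*(-17))*(253 + (-2 + 8*(-17)))) = √(1141 + 2*(-2 - 136)*(253 + (-2 - 136))) = √(1141 + 2*(-138)*(253 - 138)) = √(1141 + 2*(-138)*115) = √(1141 - 31740) = √(-30599) = I*√30599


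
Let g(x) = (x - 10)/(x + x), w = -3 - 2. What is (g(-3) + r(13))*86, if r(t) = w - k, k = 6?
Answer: -2279/3 ≈ -759.67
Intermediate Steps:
w = -5
g(x) = (-10 + x)/(2*x) (g(x) = (-10 + x)/((2*x)) = (-10 + x)*(1/(2*x)) = (-10 + x)/(2*x))
r(t) = -11 (r(t) = -5 - 1*6 = -5 - 6 = -11)
(g(-3) + r(13))*86 = ((½)*(-10 - 3)/(-3) - 11)*86 = ((½)*(-⅓)*(-13) - 11)*86 = (13/6 - 11)*86 = -53/6*86 = -2279/3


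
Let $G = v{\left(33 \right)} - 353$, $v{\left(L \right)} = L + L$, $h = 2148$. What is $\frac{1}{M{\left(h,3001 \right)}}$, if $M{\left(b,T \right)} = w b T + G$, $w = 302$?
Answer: $\frac{1}{1946736409} \approx 5.1368 \cdot 10^{-10}$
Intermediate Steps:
$v{\left(L \right)} = 2 L$
$G = -287$ ($G = 2 \cdot 33 - 353 = 66 - 353 = -287$)
$M{\left(b,T \right)} = -287 + 302 T b$ ($M{\left(b,T \right)} = 302 b T - 287 = 302 T b - 287 = -287 + 302 T b$)
$\frac{1}{M{\left(h,3001 \right)}} = \frac{1}{-287 + 302 \cdot 3001 \cdot 2148} = \frac{1}{-287 + 1946736696} = \frac{1}{1946736409}$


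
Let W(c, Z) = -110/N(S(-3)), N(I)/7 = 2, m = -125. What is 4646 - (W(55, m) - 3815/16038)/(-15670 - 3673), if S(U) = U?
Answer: 10089072602953/2171561238 ≈ 4646.0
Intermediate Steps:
N(I) = 14 (N(I) = 7*2 = 14)
W(c, Z) = -55/7 (W(c, Z) = -110/14 = -110*1/14 = -55/7)
4646 - (W(55, m) - 3815/16038)/(-15670 - 3673) = 4646 - (-55/7 - 3815/16038)/(-15670 - 3673) = 4646 - (-55/7 - 3815*1/16038)/(-19343) = 4646 - (-55/7 - 3815/16038)*(-1)/19343 = 4646 - (-908795)*(-1)/(112266*19343) = 4646 - 1*908795/2171561238 = 4646 - 908795/2171561238 = 10089072602953/2171561238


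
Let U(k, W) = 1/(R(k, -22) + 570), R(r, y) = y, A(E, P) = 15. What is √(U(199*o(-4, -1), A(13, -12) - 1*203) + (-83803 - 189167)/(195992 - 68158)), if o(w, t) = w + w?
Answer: I*√654381685511827/17513258 ≈ 1.4607*I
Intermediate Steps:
o(w, t) = 2*w
U(k, W) = 1/548 (U(k, W) = 1/(-22 + 570) = 1/548)
√(U(199*o(-4, -1), A(13, -12) - 1*203) + (-83803 - 189167)/(195992 - 68158)) = √(1/548 + (-83803 - 189167)/(195992 - 68158)) = √(1/548 - 272970/127834) = √(1/548 - 272970*1/127834) = √(1/548 - 136485/63917) = √(-74729863/35026516) = I*√654381685511827/17513258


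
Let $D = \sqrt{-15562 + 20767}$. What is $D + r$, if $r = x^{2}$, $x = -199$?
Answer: $39601 + \sqrt{5205} \approx 39673.0$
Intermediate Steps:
$D = \sqrt{5205} \approx 72.146$
$r = 39601$ ($r = \left(-199\right)^{2} = 39601$)
$D + r = \sqrt{5205} + 39601 = 39601 + \sqrt{5205}$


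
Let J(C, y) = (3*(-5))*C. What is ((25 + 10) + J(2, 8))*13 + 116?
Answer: 181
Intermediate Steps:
J(C, y) = -15*C
((25 + 10) + J(2, 8))*13 + 116 = ((25 + 10) - 15*2)*13 + 116 = (35 - 30)*13 + 116 = 5*13 + 116 = 65 + 116 = 181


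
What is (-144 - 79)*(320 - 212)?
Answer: -24084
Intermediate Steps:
(-144 - 79)*(320 - 212) = -223*108 = -24084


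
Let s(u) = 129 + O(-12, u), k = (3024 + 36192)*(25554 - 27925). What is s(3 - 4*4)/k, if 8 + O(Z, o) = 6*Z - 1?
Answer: -1/1937107 ≈ -5.1623e-7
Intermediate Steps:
k = -92981136 (k = 39216*(-2371) = -92981136)
O(Z, o) = -9 + 6*Z (O(Z, o) = -8 + (6*Z - 1) = -8 + (-1 + 6*Z) = -9 + 6*Z)
s(u) = 48 (s(u) = 129 + (-9 + 6*(-12)) = 129 + (-9 - 72) = 129 - 81 = 48)
s(3 - 4*4)/k = 48/(-92981136) = 48*(-1/92981136) = -1/1937107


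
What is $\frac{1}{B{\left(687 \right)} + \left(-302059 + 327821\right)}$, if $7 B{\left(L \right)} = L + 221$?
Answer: $\frac{7}{181242} \approx 3.8622 \cdot 10^{-5}$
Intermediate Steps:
$B{\left(L \right)} = \frac{221}{7} + \frac{L}{7}$ ($B{\left(L \right)} = \frac{L + 221}{7} = \frac{221 + L}{7} = \frac{221}{7} + \frac{L}{7}$)
$\frac{1}{B{\left(687 \right)} + \left(-302059 + 327821\right)} = \frac{1}{\left(\frac{221}{7} + \frac{1}{7} \cdot 687\right) + \left(-302059 + 327821\right)} = \frac{1}{\left(\frac{221}{7} + \frac{687}{7}\right) + 25762} = \frac{1}{\frac{908}{7} + 25762} = \frac{1}{\frac{181242}{7}} = \frac{7}{181242}$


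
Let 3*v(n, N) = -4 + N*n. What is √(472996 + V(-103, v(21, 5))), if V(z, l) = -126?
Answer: √472870 ≈ 687.66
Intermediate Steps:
v(n, N) = -4/3 + N*n/3 (v(n, N) = (-4 + N*n)/3 = -4/3 + N*n/3)
√(472996 + V(-103, v(21, 5))) = √(472996 - 126) = √472870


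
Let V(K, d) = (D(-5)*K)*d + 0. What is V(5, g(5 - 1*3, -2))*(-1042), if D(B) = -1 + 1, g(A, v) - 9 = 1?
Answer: 0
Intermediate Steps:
g(A, v) = 10 (g(A, v) = 9 + 1 = 10)
D(B) = 0
V(K, d) = 0 (V(K, d) = (0*K)*d + 0 = 0*d + 0 = 0 + 0 = 0)
V(5, g(5 - 1*3, -2))*(-1042) = 0*(-1042) = 0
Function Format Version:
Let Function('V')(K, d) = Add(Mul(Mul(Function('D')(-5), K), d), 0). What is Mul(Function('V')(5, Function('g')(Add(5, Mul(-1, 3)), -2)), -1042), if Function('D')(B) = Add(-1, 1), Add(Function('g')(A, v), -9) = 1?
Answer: 0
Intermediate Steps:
Function('g')(A, v) = 10 (Function('g')(A, v) = Add(9, 1) = 10)
Function('D')(B) = 0
Function('V')(K, d) = 0 (Function('V')(K, d) = Add(Mul(Mul(0, K), d), 0) = Add(Mul(0, d), 0) = Add(0, 0) = 0)
Mul(Function('V')(5, Function('g')(Add(5, Mul(-1, 3)), -2)), -1042) = Mul(0, -1042) = 0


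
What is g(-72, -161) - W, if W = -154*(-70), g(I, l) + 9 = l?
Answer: -10950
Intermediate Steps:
g(I, l) = -9 + l
W = 10780
g(-72, -161) - W = (-9 - 161) - 1*10780 = -170 - 10780 = -10950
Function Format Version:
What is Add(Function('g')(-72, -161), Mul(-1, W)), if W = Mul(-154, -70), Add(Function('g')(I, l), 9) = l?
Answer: -10950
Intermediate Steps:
Function('g')(I, l) = Add(-9, l)
W = 10780
Add(Function('g')(-72, -161), Mul(-1, W)) = Add(Add(-9, -161), Mul(-1, 10780)) = Add(-170, -10780) = -10950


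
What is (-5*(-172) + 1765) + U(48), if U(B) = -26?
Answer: 2599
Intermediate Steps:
(-5*(-172) + 1765) + U(48) = (-5*(-172) + 1765) - 26 = (860 + 1765) - 26 = 2625 - 26 = 2599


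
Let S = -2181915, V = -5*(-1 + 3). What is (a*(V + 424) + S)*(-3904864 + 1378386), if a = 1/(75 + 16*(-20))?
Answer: 1350578306077542/245 ≈ 5.5126e+12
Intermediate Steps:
V = -10 (V = -5*2 = -10)
a = -1/245 (a = 1/(75 - 320) = 1/(-245) = -1/245 ≈ -0.0040816)
(a*(V + 424) + S)*(-3904864 + 1378386) = (-(-10 + 424)/245 - 2181915)*(-3904864 + 1378386) = (-1/245*414 - 2181915)*(-2526478) = (-414/245 - 2181915)*(-2526478) = -534569589/245*(-2526478) = 1350578306077542/245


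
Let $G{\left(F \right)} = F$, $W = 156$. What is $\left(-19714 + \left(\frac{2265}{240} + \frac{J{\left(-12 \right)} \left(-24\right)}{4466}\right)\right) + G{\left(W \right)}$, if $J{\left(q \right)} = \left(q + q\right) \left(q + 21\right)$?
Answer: $- \frac{698389569}{35728} \approx -19547.0$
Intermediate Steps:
$J{\left(q \right)} = 2 q \left(21 + q\right)$
$\left(-19714 + \left(\frac{2265}{240} + \frac{J{\left(-12 \right)} \left(-24\right)}{4466}\right)\right) + G{\left(W \right)} = \left(-19714 + \left(\frac{2265}{240} + \frac{2 \left(-12\right) \left(21 - 12\right) \left(-24\right)}{4466}\right)\right) + 156 = \left(-19714 + \left(2265 \cdot \frac{1}{240} + 2 \left(-12\right) 9 \left(-24\right) \frac{1}{4466}\right)\right) + 156 = \left(-19714 + \left(\frac{151}{16} + \left(-216\right) \left(-24\right) \frac{1}{4466}\right)\right) + 156 = \left(-19714 + \left(\frac{151}{16} + 5184 \cdot \frac{1}{4466}\right)\right) + 156 = \left(-19714 + \left(\frac{151}{16} + \frac{2592}{2233}\right)\right) + 156 = \left(-19714 + \frac{378655}{35728}\right) + 156 = - \frac{703963137}{35728} + 156 = - \frac{698389569}{35728}$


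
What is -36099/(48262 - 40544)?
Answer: -36099/7718 ≈ -4.6772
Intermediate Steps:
-36099/(48262 - 40544) = -36099/7718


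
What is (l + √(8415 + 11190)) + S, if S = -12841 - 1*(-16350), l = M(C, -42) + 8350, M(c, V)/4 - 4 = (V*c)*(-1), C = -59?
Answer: 1963 + √19605 ≈ 2103.0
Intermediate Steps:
M(c, V) = 16 - 4*V*c (M(c, V) = 16 + 4*((V*c)*(-1)) = 16 + 4*(-V*c) = 16 - 4*V*c)
l = -1546 (l = (16 - 4*(-42)*(-59)) + 8350 = (16 - 9912) + 8350 = -9896 + 8350 = -1546)
S = 3509 (S = -12841 + 16350 = 3509)
(l + √(8415 + 11190)) + S = (-1546 + √(8415 + 11190)) + 3509 = (-1546 + √19605) + 3509 = 1963 + √19605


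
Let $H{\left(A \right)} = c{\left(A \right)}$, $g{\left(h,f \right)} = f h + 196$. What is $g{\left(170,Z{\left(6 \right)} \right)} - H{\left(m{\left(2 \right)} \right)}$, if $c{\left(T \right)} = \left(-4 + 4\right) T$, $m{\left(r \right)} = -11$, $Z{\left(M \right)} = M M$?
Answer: $6316$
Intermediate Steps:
$Z{\left(M \right)} = M^{2}$
$c{\left(T \right)} = 0$ ($c{\left(T \right)} = 0 T = 0$)
$g{\left(h,f \right)} = 196 + f h$
$H{\left(A \right)} = 0$
$g{\left(170,Z{\left(6 \right)} \right)} - H{\left(m{\left(2 \right)} \right)} = \left(196 + 6^{2} \cdot 170\right) - 0 = \left(196 + 36 \cdot 170\right) + 0 = \left(196 + 6120\right) + 0 = 6316 + 0 = 6316$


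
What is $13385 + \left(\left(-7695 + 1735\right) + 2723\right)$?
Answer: $10148$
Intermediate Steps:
$13385 + \left(\left(-7695 + 1735\right) + 2723\right) = 13385 + \left(-5960 + 2723\right) = 13385 - 3237 = 10148$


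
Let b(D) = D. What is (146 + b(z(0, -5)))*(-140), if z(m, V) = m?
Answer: -20440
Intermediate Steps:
(146 + b(z(0, -5)))*(-140) = (146 + 0)*(-140) = 146*(-140) = -20440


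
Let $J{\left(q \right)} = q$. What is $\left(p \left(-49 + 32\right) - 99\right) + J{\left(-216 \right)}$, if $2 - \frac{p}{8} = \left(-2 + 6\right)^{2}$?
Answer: $1589$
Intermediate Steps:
$p = -112$ ($p = 16 - 8 \left(-2 + 6\right)^{2} = 16 - 8 \cdot 4^{2} = 16 - 128 = -112$)
$\left(p \left(-49 + 32\right) - 99\right) + J{\left(-216 \right)} = \left(- 112 \left(-49 + 32\right) - 99\right) - 216 = \left(\left(-112\right) \left(-17\right) - 99\right) - 216 = \left(1904 - 99\right) - 216 = 1805 - 216 = 1589$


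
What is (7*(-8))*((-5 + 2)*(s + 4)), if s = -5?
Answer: -168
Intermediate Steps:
(7*(-8))*((-5 + 2)*(s + 4)) = (7*(-8))*((-5 + 2)*(-5 + 4)) = -(-168)*(-1) = -56*3 = -168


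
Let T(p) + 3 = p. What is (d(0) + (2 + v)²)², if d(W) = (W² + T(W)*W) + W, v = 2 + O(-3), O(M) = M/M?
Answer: 625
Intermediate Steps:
T(p) = -3 + p
O(M) = 1
v = 3 (v = 2 + 1 = 3)
d(W) = W + W² + W*(-3 + W) (d(W) = (W² + (-3 + W)*W) + W = (W² + W*(-3 + W)) + W = W + W² + W*(-3 + W))
(d(0) + (2 + v)²)² = (2*0*(-1 + 0) + (2 + 3)²)² = (2*0*(-1) + 5²)² = (0 + 25)² = 25² = 625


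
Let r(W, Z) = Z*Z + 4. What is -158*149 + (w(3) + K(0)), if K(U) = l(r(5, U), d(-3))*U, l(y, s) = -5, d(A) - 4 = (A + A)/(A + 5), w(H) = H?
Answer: -23539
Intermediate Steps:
r(W, Z) = 4 + Z² (r(W, Z) = Z² + 4 = 4 + Z²)
d(A) = 4 + 2*A/(5 + A) (d(A) = 4 + (A + A)/(A + 5) = 4 + (2*A)/(5 + A) = 4 + 2*A/(5 + A))
K(U) = -5*U
-158*149 + (w(3) + K(0)) = -158*149 + (3 - 5*0) = -23542 + (3 + 0) = -23542 + 3 = -23539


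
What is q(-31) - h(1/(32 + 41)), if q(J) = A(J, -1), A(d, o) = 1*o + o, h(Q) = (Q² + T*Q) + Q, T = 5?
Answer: -11097/5329 ≈ -2.0824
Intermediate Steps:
h(Q) = Q² + 6*Q (h(Q) = (Q² + 5*Q) + Q = Q² + 6*Q)
A(d, o) = 2*o (A(d, o) = o + o = 2*o)
q(J) = -2 (q(J) = 2*(-1) = -2)
q(-31) - h(1/(32 + 41)) = -2 - (6 + 1/(32 + 41))/(32 + 41) = -2 - (6 + 1/73)/73 = -2 - 439/(73*73) = -2 - 1*439/5329 = -2 - 439/5329 = -11097/5329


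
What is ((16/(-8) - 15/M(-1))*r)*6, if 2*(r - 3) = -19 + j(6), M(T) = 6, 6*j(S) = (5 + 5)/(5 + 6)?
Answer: 1908/11 ≈ 173.45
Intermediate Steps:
j(S) = 5/33 (j(S) = ((5 + 5)/(5 + 6))/6 = (10/11)/6 = (10*(1/11))/6 = (⅙)*(10/11) = 5/33)
r = -212/33 (r = 3 + (-19 + 5/33)/2 = 3 + (½)*(-622/33) = 3 - 311/33 = -212/33 ≈ -6.4242)
((16/(-8) - 15/M(-1))*r)*6 = ((16/(-8) - 15/6)*(-212/33))*6 = ((16*(-⅛) - 15*⅙)*(-212/33))*6 = ((-2 - 5/2)*(-212/33))*6 = -9/2*(-212/33)*6 = (318/11)*6 = 1908/11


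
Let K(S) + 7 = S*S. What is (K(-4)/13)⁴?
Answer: 6561/28561 ≈ 0.22972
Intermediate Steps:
K(S) = -7 + S² (K(S) = -7 + S*S = -7 + S²)
(K(-4)/13)⁴ = ((-7 + (-4)²)/13)⁴ = ((-7 + 16)*(1/13))⁴ = (9*(1/13))⁴ = (9/13)⁴ = 6561/28561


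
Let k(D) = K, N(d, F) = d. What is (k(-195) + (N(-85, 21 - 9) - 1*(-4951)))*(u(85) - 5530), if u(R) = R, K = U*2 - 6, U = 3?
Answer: -26495370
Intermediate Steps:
K = 0 (K = 3*2 - 6 = 6 - 6 = 0)
k(D) = 0
(k(-195) + (N(-85, 21 - 9) - 1*(-4951)))*(u(85) - 5530) = (0 + (-85 - 1*(-4951)))*(85 - 5530) = (0 + (-85 + 4951))*(-5445) = (0 + 4866)*(-5445) = 4866*(-5445) = -26495370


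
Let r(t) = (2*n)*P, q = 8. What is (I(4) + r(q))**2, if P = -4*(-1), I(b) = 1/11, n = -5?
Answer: 192721/121 ≈ 1592.7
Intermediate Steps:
I(b) = 1/11
P = 4
r(t) = -40 (r(t) = (2*(-5))*4 = -10*4 = -40)
(I(4) + r(q))**2 = (1/11 - 40)**2 = (-439/11)**2 = 192721/121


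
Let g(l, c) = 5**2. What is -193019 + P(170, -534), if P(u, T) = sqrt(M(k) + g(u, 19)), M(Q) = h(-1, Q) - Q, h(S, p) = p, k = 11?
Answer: -193014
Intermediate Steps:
M(Q) = 0 (M(Q) = Q - Q = 0)
g(l, c) = 25
P(u, T) = 5 (P(u, T) = sqrt(0 + 25) = sqrt(25) = 5)
-193019 + P(170, -534) = -193019 + 5 = -193014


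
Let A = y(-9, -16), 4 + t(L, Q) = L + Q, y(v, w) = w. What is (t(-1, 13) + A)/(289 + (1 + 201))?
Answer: -8/491 ≈ -0.016293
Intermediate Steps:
t(L, Q) = -4 + L + Q (t(L, Q) = -4 + (L + Q) = -4 + L + Q)
A = -16
(t(-1, 13) + A)/(289 + (1 + 201)) = ((-4 - 1 + 13) - 16)/(289 + (1 + 201)) = (8 - 16)/(289 + 202) = -8/491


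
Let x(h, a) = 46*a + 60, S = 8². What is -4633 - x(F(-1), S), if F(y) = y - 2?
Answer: -7637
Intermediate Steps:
F(y) = -2 + y
S = 64
x(h, a) = 60 + 46*a
-4633 - x(F(-1), S) = -4633 - (60 + 46*64) = -4633 - (60 + 2944) = -4633 - 1*3004 = -4633 - 3004 = -7637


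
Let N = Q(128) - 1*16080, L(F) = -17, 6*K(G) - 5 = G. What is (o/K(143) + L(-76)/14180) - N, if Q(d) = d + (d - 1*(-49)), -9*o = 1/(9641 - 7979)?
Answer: 10316670798929/653988690 ≈ 15775.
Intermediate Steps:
K(G) = ⅚ + G/6
o = -1/14958 (o = -1/(9*(9641 - 7979)) = -⅑/1662 = -⅑*1/1662 = -1/14958 ≈ -6.6854e-5)
Q(d) = 49 + 2*d (Q(d) = d + (d + 49) = d + (49 + d) = 49 + 2*d)
N = -15775 (N = (49 + 2*128) - 1*16080 = (49 + 256) - 16080 = 305 - 16080 = -15775)
(o/K(143) + L(-76)/14180) - N = (-1/(14958*(⅚ + (⅙)*143)) - 17/14180) - 1*(-15775) = (-1/(14958*(⅚ + 143/6)) - 17*1/14180) + 15775 = (-1/(14958*74/3) - 17/14180) + 15775 = (-1/14958*3/74 - 17/14180) + 15775 = (-1/368964 - 17/14180) + 15775 = -785821/653988690 + 15775 = 10316670798929/653988690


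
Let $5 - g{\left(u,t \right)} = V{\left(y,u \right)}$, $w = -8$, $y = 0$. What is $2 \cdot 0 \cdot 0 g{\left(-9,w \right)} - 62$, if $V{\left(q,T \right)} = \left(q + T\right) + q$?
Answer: $-62$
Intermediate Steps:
$V{\left(q,T \right)} = T + 2 q$ ($V{\left(q,T \right)} = \left(T + q\right) + q = T + 2 q$)
$g{\left(u,t \right)} = 5 - u$ ($g{\left(u,t \right)} = 5 - \left(u + 2 \cdot 0\right) = 5 - \left(u + 0\right) = 5 - u$)
$2 \cdot 0 \cdot 0 g{\left(-9,w \right)} - 62 = 2 \cdot 0 \cdot 0 \left(5 - -9\right) - 62 = 0 \cdot 0 \left(5 + 9\right) - 62 = 0 \cdot 14 - 62 = 0 - 62 = -62$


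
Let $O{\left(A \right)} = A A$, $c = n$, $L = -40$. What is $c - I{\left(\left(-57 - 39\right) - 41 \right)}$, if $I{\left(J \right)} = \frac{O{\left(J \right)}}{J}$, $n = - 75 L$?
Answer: $3137$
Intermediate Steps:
$n = 3000$ ($n = \left(-75\right) \left(-40\right) = 3000$)
$c = 3000$
$O{\left(A \right)} = A^{2}$
$I{\left(J \right)} = J$ ($I{\left(J \right)} = \frac{J^{2}}{J} = J$)
$c - I{\left(\left(-57 - 39\right) - 41 \right)} = 3000 - \left(\left(-57 - 39\right) - 41\right) = 3000 - \left(-96 - 41\right) = 3000 - -137 = 3000 + 137 = 3137$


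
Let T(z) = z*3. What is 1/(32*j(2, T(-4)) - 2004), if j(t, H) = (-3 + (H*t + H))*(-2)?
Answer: 1/492 ≈ 0.0020325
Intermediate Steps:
T(z) = 3*z
j(t, H) = 6 - 2*H - 2*H*t (j(t, H) = (-3 + (H + H*t))*(-2) = (-3 + H + H*t)*(-2) = 6 - 2*H - 2*H*t)
1/(32*j(2, T(-4)) - 2004) = 1/(32*(6 - 6*(-4) - 2*3*(-4)*2) - 2004) = 1/(32*(6 - 2*(-12) - 2*(-12)*2) - 2004) = 1/(32*(6 + 24 + 48) - 2004) = 1/(32*78 - 2004) = 1/(2496 - 2004) = 1/492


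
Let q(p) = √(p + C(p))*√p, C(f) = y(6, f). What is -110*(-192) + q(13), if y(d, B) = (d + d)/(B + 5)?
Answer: 21120 + √1599/3 ≈ 21133.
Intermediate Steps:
y(d, B) = 2*d/(5 + B) (y(d, B) = (2*d)/(5 + B) = 2*d/(5 + B))
C(f) = 12/(5 + f) (C(f) = 2*6/(5 + f) = 12/(5 + f))
q(p) = √p*√(p + 12/(5 + p)) (q(p) = √(p + 12/(5 + p))*√p = √p*√(p + 12/(5 + p)))
-110*(-192) + q(13) = -110*(-192) + √13*√((12 + 13*(5 + 13))/(5 + 13)) = 21120 + √13*√((12 + 13*18)/18) = 21120 + √13*√((12 + 234)/18) = 21120 + √13*√((1/18)*246) = 21120 + √13*√(41/3) = 21120 + √13*(√123/3) = 21120 + √1599/3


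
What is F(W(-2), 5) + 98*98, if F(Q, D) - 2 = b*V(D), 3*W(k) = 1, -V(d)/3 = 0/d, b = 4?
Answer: 9606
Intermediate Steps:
V(d) = 0 (V(d) = -0/d = -3*0 = 0)
W(k) = 1/3 (W(k) = (1/3)*1 = 1/3)
F(Q, D) = 2 (F(Q, D) = 2 + 4*0 = 2 + 0 = 2)
F(W(-2), 5) + 98*98 = 2 + 98*98 = 2 + 9604 = 9606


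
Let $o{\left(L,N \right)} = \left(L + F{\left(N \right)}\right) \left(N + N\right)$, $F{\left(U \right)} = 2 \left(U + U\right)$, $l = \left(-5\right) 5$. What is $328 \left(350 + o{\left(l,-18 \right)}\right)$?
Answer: $1260176$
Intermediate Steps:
$l = -25$
$F{\left(U \right)} = 4 U$ ($F{\left(U \right)} = 2 \cdot 2 U = 4 U$)
$o{\left(L,N \right)} = 2 N \left(L + 4 N\right)$ ($o{\left(L,N \right)} = \left(L + 4 N\right) \left(N + N\right) = \left(L + 4 N\right) 2 N = 2 N \left(L + 4 N\right)$)
$328 \left(350 + o{\left(l,-18 \right)}\right) = 328 \left(350 + 2 \left(-18\right) \left(-25 + 4 \left(-18\right)\right)\right) = 328 \left(350 + 2 \left(-18\right) \left(-25 - 72\right)\right) = 328 \left(350 + 2 \left(-18\right) \left(-97\right)\right) = 328 \left(350 + 3492\right) = 328 \cdot 3842 = 1260176$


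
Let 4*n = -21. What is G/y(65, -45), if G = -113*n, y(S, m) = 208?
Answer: 2373/832 ≈ 2.8522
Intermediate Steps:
n = -21/4 (n = (¼)*(-21) = -21/4 ≈ -5.2500)
G = 2373/4 (G = -113*(-21/4) = 2373/4 ≈ 593.25)
G/y(65, -45) = (2373/4)/208 = (2373/4)*(1/208) = 2373/832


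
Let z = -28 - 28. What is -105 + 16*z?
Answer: -1001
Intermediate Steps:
z = -56
-105 + 16*z = -105 + 16*(-56) = -105 - 896 = -1001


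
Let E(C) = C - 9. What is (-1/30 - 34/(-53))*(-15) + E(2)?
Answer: -1709/106 ≈ -16.123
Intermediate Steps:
E(C) = -9 + C
(-1/30 - 34/(-53))*(-15) + E(2) = (-1/30 - 34/(-53))*(-15) + (-9 + 2) = (-1*1/30 - 34*(-1/53))*(-15) - 7 = (-1/30 + 34/53)*(-15) - 7 = (967/1590)*(-15) - 7 = -967/106 - 7 = -1709/106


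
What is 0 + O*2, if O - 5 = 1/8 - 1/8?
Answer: 10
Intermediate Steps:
O = 5 (O = 5 + (1/8 - 1/8) = 5 + (1*(⅛) - 1*⅛) = 5 + (⅛ - ⅛) = 5 + 0 = 5)
0 + O*2 = 0 + 5*2 = 0 + 10 = 10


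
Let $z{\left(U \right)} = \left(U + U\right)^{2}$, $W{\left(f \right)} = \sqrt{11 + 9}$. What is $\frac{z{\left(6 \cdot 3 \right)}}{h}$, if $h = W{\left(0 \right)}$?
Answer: $\frac{648 \sqrt{5}}{5} \approx 289.79$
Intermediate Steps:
$W{\left(f \right)} = 2 \sqrt{5}$ ($W{\left(f \right)} = \sqrt{20} = 2 \sqrt{5}$)
$z{\left(U \right)} = 4 U^{2}$ ($z{\left(U \right)} = \left(2 U\right)^{2} = 4 U^{2}$)
$h = 2 \sqrt{5} \approx 4.4721$
$\frac{z{\left(6 \cdot 3 \right)}}{h} = \frac{4 \left(6 \cdot 3\right)^{2}}{2 \sqrt{5}} = 4 \cdot 18^{2} \frac{\sqrt{5}}{10} = 4 \cdot 324 \frac{\sqrt{5}}{10} = 1296 \frac{\sqrt{5}}{10} = \frac{648 \sqrt{5}}{5}$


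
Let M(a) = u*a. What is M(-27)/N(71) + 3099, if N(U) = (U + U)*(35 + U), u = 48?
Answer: 11661213/3763 ≈ 3098.9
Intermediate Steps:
M(a) = 48*a
N(U) = 2*U*(35 + U) (N(U) = (2*U)*(35 + U) = 2*U*(35 + U))
M(-27)/N(71) + 3099 = (48*(-27))/((2*71*(35 + 71))) + 3099 = -1296/(2*71*106) + 3099 = -1296/15052 + 3099 = -1296*1/15052 + 3099 = -324/3763 + 3099 = 11661213/3763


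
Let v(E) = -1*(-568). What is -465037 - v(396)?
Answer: -465605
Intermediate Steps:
v(E) = 568
-465037 - v(396) = -465037 - 1*568 = -465037 - 568 = -465605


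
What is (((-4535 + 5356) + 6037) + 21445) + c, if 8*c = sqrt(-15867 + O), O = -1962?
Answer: 28303 + 3*I*sqrt(1981)/8 ≈ 28303.0 + 16.691*I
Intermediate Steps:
c = 3*I*sqrt(1981)/8 (c = sqrt(-15867 - 1962)/8 = sqrt(-17829)/8 = (3*I*sqrt(1981))/8 = 3*I*sqrt(1981)/8 ≈ 16.691*I)
(((-4535 + 5356) + 6037) + 21445) + c = (((-4535 + 5356) + 6037) + 21445) + 3*I*sqrt(1981)/8 = ((821 + 6037) + 21445) + 3*I*sqrt(1981)/8 = (6858 + 21445) + 3*I*sqrt(1981)/8 = 28303 + 3*I*sqrt(1981)/8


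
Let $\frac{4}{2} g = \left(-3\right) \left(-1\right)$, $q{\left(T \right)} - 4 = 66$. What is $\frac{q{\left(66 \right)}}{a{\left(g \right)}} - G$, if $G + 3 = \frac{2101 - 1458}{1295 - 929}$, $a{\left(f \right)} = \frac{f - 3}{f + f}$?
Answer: $- \frac{50785}{366} \approx -138.76$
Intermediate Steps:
$q{\left(T \right)} = 70$ ($q{\left(T \right)} = 4 + 66 = 70$)
$g = \frac{3}{2}$ ($g = \frac{\left(-3\right) \left(-1\right)}{2} = \frac{1}{2} \cdot 3 = \frac{3}{2} \approx 1.5$)
$a{\left(f \right)} = \frac{-3 + f}{2 f}$
$G = - \frac{455}{366}$ ($G = -3 + \frac{2101 - 1458}{1295 - 929} = -3 + \frac{643}{366} = - \frac{455}{366} \approx -1.2432$)
$\frac{q{\left(66 \right)}}{a{\left(g \right)}} - G = \frac{70}{\frac{1}{2} \frac{1}{\frac{3}{2}} \left(-3 + \frac{3}{2}\right)} - - \frac{455}{366} = \frac{70}{\frac{1}{2} \cdot \frac{2}{3} \left(- \frac{3}{2}\right)} + \frac{455}{366} = \frac{70}{- \frac{1}{2}} + \frac{455}{366} = 70 \left(-2\right) + \frac{455}{366} = -140 + \frac{455}{366} = - \frac{50785}{366}$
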